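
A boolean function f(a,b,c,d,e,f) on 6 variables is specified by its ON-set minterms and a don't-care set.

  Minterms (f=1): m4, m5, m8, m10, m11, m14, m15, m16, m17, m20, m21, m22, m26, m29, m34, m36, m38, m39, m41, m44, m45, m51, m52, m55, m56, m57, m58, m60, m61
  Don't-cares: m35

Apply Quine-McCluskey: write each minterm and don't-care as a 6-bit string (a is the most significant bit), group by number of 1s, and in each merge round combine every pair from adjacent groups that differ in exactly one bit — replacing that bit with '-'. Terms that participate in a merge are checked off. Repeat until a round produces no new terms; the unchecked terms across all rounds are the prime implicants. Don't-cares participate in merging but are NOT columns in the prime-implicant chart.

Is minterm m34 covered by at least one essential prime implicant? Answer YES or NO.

Round 0: 000100✓ 000101✓ 001000✓ 001010✓ 001011✓ 001110✓ 001111✓ 010000✓ 010001✓ 010100✓ 010101✓ 010110✓ 011010✓ 011101✓ 100010✓ 100011✓ 100100✓ 100110✓ 100111✓ 101001✓ 101100✓ 101101✓ 110011✓ 110100✓ 110111✓ 111000✓ 111001✓ 111010✓ 111100✓ 111101✓
Round 1: -00100✓ -10100✓ -11010 -11101 0-0100✓ 0-0101✓ 0-1010 00010-✓ 001-10✓ 001-11✓ 0010-0 00101-✓ 00111-✓ 01-101 010-00✓ 010-01✓ 01000-✓ 0101-0 01010-✓ 1-0011✓ 1-0100✓ 1-0111✓ 1-1001✓ 1-1100✓ 1-1101✓ 10-100✓ 100-10✓ 100-11✓ 10001-✓ 1001-0 10011-✓ 101-01✓ 10110-✓ 11-100✓ 110-11✓ 111-00✓ 111-01✓ 1110-0 11100-✓ 11110-✓
Round 2: --0100 0-010- 001-1- 010-0- 1--100 1-0-11 1-1-01 1-110- 100-1- 111-0-
PIs = {--0100, -11010, -11101, 0-010-, 0-1010, 001-1-, 0010-0, 01-101, 010-0-, 0101-0, 1--100, 1-0-11, 1-1-01, 1-110-, 100-1-, 1001-0, 111-0-, 1110-0}
Coverage chart:
  m4: --0100,0-010-
  m5: 0-010- ←essential
  m8: 0010-0 ←essential
  m10: 0-1010,001-1-,0010-0
  m11: 001-1- ←essential
  m14: 001-1- ←essential
  m15: 001-1- ←essential
  m16: 010-0- ←essential
  m17: 010-0- ←essential
  m20: --0100,0-010-,010-0-,0101-0
  m21: 0-010-,01-101,010-0-
  m22: 0101-0 ←essential
  m26: -11010,0-1010
  m29: -11101,01-101
  m34: 100-1- ←essential
  m36: --0100,1--100,1001-0
  m38: 100-1-,1001-0
  m39: 1-0-11,100-1-
  m41: 1-1-01 ←essential
  m44: 1--100,1-110-
  m45: 1-1-01,1-110-
  m51: 1-0-11 ←essential
  m52: --0100,1--100
  m55: 1-0-11 ←essential
  m56: 111-0-,1110-0
  m57: 1-1-01,111-0-
  m58: -11010,1110-0
  m60: 1--100,1-110-,111-0-
  m61: -11101,1-1-01,1-110-,111-0-
Essential: 0-010-, 001-1-, 0010-0, 010-0-, 0101-0, 1-0-11, 1-1-01, 100-1-

YES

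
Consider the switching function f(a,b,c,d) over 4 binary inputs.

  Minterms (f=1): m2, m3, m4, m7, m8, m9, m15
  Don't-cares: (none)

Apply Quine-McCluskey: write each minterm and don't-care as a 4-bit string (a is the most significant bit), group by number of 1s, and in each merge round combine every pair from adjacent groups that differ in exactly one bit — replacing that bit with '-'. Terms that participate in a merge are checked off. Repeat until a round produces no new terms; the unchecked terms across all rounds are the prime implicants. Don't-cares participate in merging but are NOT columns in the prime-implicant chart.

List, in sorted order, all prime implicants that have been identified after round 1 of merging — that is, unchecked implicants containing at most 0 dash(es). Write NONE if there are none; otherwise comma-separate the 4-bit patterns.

0100

Round 0: 0010✓ 0011✓ 0100 0111✓ 1000✓ 1001✓ 1111✓
Round 1: -111 0-11 001- 100-
PIs = {-111, 0-11, 001-, 0100, 100-}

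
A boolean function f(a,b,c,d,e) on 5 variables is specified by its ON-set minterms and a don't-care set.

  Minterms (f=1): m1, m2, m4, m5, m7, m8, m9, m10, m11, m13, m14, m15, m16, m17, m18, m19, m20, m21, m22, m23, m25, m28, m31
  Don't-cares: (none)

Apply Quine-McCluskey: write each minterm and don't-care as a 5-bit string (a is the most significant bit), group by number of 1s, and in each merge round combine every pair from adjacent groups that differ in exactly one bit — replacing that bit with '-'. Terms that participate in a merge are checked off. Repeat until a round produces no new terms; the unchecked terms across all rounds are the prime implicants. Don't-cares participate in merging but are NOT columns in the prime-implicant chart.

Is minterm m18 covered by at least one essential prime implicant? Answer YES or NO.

YES

Round 0: 00001✓ 00010✓ 00100✓ 00101✓ 00111✓ 01000✓ 01001✓ 01010✓ 01011✓ 01101✓ 01110✓ 01111✓ 10000✓ 10001✓ 10010✓ 10011✓ 10100✓ 10101✓ 10110✓ 10111✓ 11001✓ 11100✓ 11111✓
Round 1: -0001✓ -0010 -0100✓ -0101✓ -0111✓ -1001✓ -1111✓ 0-001✓ 0-010 0-101✓ 0-111✓ 00-01✓ 001-1✓ 0010-✓ 01-01✓ 01-10✓ 01-11✓ 010-0✓ 010-1✓ 0100-✓ 0101-✓ 011-1✓ 0111-✓ 1-001✓ 1-100 1-111✓ 10-00✓ 10-01✓ 10-10✓ 10-11✓ 100-0✓ 100-1✓ 1000-✓ 1001-✓ 101-0✓ 101-1✓ 1010-✓ 1011-✓
Round 2: --001 --111 -0-01 -01-1 -010- 0--01 0-1-1 01--1 01-1- 010-- 10--0✓ 10--1✓ 10-0-✓ 10-1-✓ 100--✓ 101--✓
Round 3: 10---
PIs = {--001, --111, -0-01, -0010, -01-1, -010-, 0--01, 0-010, 0-1-1, 01--1, 01-1-, 010--, 1-100, 10---}
Coverage chart:
  m1: --001,-0-01,0--01
  m2: -0010,0-010
  m4: -010- ←essential
  m5: -0-01,-01-1,-010-,0--01,0-1-1
  m7: --111,-01-1,0-1-1
  m8: 010-- ←essential
  m9: --001,0--01,01--1,010--
  m10: 0-010,01-1-,010--
  m11: 01--1,01-1-,010--
  m13: 0--01,0-1-1,01--1
  m14: 01-1- ←essential
  m15: --111,0-1-1,01--1,01-1-
  m16: 10--- ←essential
  m17: --001,-0-01,10---
  m18: -0010,10---
  m19: 10--- ←essential
  m20: -010-,1-100,10---
  m21: -0-01,-01-1,-010-,10---
  m22: 10--- ←essential
  m23: --111,-01-1,10---
  m25: --001 ←essential
  m28: 1-100 ←essential
  m31: --111 ←essential
Essential: --001, --111, -010-, 01-1-, 010--, 1-100, 10---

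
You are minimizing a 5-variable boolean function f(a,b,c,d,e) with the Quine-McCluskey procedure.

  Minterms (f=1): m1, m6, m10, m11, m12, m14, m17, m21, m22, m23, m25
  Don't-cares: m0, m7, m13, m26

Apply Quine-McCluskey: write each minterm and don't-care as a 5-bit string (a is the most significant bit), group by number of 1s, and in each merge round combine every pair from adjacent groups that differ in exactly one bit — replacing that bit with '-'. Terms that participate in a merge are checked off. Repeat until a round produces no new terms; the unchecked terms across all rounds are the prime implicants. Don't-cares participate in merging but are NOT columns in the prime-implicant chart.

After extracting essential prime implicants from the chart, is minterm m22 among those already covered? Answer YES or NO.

YES

[col 0] 00000*, 00001*, 00110*, 00111*, 01010*, 01011*, 01100*, 01101*, 01110*, 10001*, 10101*, 10110*, 10111*, 11001*, 11010*
[col 1] -0001, -0110*, -0111*, -1010, 0-110, 0000-, 0011-*, 01-10, 0101-, 011-0, 0110-, 1-001, 10-01, 101-1, 1011-*
[col 2] -011-
Prime implicants: -0001, -011-, -1010, 0-110, 0000-, 01-10, 0101-, 011-0, 0110-, 1-001, 10-01, 101-1
PI chart (minterm → PIs covering it):
  1 | -0001,0000-
  6 | -011-,0-110
  10 | -1010,01-10,0101-
  11 | 0101-  (sole → essential)
  12 | 011-0,0110-
  14 | 0-110,01-10,011-0
  17 | -0001,1-001,10-01
  21 | 10-01,101-1
  22 | -011-  (sole → essential)
  23 | -011-,101-1
  25 | 1-001  (sole → essential)
Essential prime implicants: -011-, 0101-, 1-001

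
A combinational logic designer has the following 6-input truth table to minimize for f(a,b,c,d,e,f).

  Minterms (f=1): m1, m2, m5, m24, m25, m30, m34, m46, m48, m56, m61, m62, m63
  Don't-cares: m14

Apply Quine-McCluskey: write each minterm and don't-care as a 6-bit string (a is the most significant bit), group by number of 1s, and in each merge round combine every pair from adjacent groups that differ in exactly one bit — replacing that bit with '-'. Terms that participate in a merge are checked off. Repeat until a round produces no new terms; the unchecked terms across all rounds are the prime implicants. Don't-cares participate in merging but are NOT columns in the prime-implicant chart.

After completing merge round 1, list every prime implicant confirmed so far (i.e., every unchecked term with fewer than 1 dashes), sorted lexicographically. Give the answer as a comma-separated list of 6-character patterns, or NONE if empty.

Round 0: 000001✓ 000010✓ 000101✓ 001110✓ 011000✓ 011001✓ 011110✓ 100010✓ 101110✓ 110000✓ 111000✓ 111101✓ 111110✓ 111111✓
Round 1: -00010 -01110✓ -11000 -11110✓ 0-1110✓ 000-01 01100- 1-1110✓ 11-000 1111-1 11111-
Round 2: --1110
PIs = {--1110, -00010, -11000, 000-01, 01100-, 11-000, 1111-1, 11111-}

NONE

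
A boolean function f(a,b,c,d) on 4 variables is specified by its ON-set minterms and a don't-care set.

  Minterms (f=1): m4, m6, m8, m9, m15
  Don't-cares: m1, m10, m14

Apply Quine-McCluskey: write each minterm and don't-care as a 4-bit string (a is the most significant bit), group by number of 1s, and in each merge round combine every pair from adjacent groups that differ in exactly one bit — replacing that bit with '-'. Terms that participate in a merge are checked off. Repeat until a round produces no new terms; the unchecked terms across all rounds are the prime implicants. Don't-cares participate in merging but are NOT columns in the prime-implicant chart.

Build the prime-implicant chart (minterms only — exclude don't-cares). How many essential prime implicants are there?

2

[col 0] 0001*, 0100*, 0110*, 1000*, 1001*, 1010*, 1110*, 1111*
[col 1] -001, -110, 01-0, 1-10, 10-0, 100-, 111-
Prime implicants: -001, -110, 01-0, 1-10, 10-0, 100-, 111-
PI chart (minterm → PIs covering it):
  4 | 01-0  (sole → essential)
  6 | -110,01-0
  8 | 10-0,100-
  9 | -001,100-
  15 | 111-  (sole → essential)
Essential prime implicants: 01-0, 111-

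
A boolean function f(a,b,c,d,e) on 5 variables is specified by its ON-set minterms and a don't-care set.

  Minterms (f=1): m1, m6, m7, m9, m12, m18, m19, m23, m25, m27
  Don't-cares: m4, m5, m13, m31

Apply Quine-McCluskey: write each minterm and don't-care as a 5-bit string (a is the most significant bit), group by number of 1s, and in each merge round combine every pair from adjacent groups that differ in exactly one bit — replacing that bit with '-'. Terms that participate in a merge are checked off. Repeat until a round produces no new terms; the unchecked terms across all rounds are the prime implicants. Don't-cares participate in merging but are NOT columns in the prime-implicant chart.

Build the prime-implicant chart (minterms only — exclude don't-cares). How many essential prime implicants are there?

4

[col 0] 00001*, 00100*, 00101*, 00110*, 00111*, 01001*, 01100*, 01101*, 10010*, 10011*, 10111*, 11001*, 11011*, 11111*
[col 1] -0111, -1001, 0-001*, 0-100*, 0-101*, 00-01*, 001-0*, 001-1*, 0010-*, 0011-*, 01-01*, 0110-*, 1-011*, 1-111*, 10-11*, 1001-, 11-11*, 110-1
[col 2] 0--01, 0-10-, 001--, 1--11
Prime implicants: -0111, -1001, 0--01, 0-10-, 001--, 1--11, 1001-, 110-1
PI chart (minterm → PIs covering it):
  1 | 0--01  (sole → essential)
  6 | 001--  (sole → essential)
  7 | -0111,001--
  9 | -1001,0--01
  12 | 0-10-  (sole → essential)
  18 | 1001-  (sole → essential)
  19 | 1--11,1001-
  23 | -0111,1--11
  25 | -1001,110-1
  27 | 1--11,110-1
Essential prime implicants: 0--01, 0-10-, 001--, 1001-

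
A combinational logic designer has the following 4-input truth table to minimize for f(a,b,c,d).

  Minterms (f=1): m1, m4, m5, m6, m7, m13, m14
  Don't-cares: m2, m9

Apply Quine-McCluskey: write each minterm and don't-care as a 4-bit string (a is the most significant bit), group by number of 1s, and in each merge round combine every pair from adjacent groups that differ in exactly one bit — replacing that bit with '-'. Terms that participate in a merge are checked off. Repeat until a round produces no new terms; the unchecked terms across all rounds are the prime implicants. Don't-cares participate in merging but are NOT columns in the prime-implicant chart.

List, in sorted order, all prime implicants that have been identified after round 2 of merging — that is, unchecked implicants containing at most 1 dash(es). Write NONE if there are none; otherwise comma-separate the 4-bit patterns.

size-2^0 implicants → 0001(✓)  0010(✓)  0100(✓)  0101(✓)  0110(✓)  0111(✓)  1001(✓)  1101(✓)  1110(✓)
size-2^1 implicants → -001(✓)  -101(✓)  -110  0-01(✓)  0-10  01-0(✓)  01-1(✓)  010-(✓)  011-(✓)  1-01(✓)
size-2^2 implicants → --01  01--
Unchecked terms (primes): --01, -110, 0-10, 01--

-110, 0-10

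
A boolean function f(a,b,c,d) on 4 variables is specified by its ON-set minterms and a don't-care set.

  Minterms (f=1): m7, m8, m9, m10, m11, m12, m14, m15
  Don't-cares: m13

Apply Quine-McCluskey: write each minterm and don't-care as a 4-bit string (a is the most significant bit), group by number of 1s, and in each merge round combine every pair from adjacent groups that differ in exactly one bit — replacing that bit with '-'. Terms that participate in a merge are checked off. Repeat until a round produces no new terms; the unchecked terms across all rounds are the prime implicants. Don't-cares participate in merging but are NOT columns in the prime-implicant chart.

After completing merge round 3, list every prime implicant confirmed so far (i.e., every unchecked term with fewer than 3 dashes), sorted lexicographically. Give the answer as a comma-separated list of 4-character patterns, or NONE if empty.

-111

size-2^0 implicants → 0111(✓)  1000(✓)  1001(✓)  1010(✓)  1011(✓)  1100(✓)  1101(✓)  1110(✓)  1111(✓)
size-2^1 implicants → -111  1-00(✓)  1-01(✓)  1-10(✓)  1-11(✓)  10-0(✓)  10-1(✓)  100-(✓)  101-(✓)  11-0(✓)  11-1(✓)  110-(✓)  111-(✓)
size-2^2 implicants → 1--0(✓)  1--1(✓)  1-0-(✓)  1-1-(✓)  10--(✓)  11--(✓)
size-2^3 implicants → 1---
Unchecked terms (primes): -111, 1---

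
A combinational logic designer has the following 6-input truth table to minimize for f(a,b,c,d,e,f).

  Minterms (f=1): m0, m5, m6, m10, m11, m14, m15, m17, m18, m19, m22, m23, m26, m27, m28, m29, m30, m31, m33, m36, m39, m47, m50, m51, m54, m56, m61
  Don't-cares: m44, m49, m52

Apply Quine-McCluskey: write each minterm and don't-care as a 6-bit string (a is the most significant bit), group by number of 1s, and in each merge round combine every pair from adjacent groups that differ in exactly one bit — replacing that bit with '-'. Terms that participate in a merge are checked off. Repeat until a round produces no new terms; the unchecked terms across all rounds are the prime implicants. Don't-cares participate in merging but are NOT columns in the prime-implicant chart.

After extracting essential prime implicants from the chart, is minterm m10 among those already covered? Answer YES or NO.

size-2^0 implicants → 000000  000101  000110(✓)  001010(✓)  001011(✓)  001110(✓)  001111(✓)  010001(✓)  010010(✓)  010011(✓)  010110(✓)  010111(✓)  011010(✓)  011011(✓)  011100(✓)  011101(✓)  011110(✓)  011111(✓)  100001(✓)  100100(✓)  100111(✓)  101100(✓)  101111(✓)  110001(✓)  110010(✓)  110011(✓)  110100(✓)  110110(✓)  111000  111101(✓)
size-2^1 implicants → -01111  -10001(✓)  -10010(✓)  -10011(✓)  -10110(✓)  -11101  0-0110(✓)  0-1010(✓)  0-1011(✓)  0-1110(✓)  0-1111(✓)  00-110(✓)  001-10(✓)  001-11(✓)  00101-(✓)  00111-(✓)  01-010(✓)  01-011(✓)  01-110(✓)  01-111(✓)  010-10(✓)  010-11(✓)  0100-1(✓)  01001-(✓)  01011-(✓)  011-10(✓)  011-11(✓)  01101-(✓)  0111-0(✓)  0111-1(✓)  01110-(✓)  01111-(✓)  1-0001  1-0100  10-100  10-111  110-10(✓)  1100-1(✓)  11001-(✓)  1101-0
size-2^2 implicants → -10-10  -100-1  -1001-  0--110  0-1-10(✓)  0-1-11(✓)  0-101-(✓)  0-111-(✓)  001-1-(✓)  01--10(✓)  01--11(✓)  01-01-(✓)  01-11-(✓)  010-1-(✓)  011-1-(✓)  0111--
size-2^3 implicants → 0-1-1-  01--1-
Unchecked terms (primes): -01111, -10-10, -100-1, -1001-, -11101, 0--110, 0-1-1-, 000000, 000101, 01--1-, 0111--, 1-0001, 1-0100, 10-100, 10-111, 1101-0, 111000
Minterm coverage:
  m0 ⊆ 000000 [E]
  m5 ⊆ 000101 [E]
  m6 ⊆ 0--110 [E]
  m10 ⊆ 0-1-1- [E]
  m11 ⊆ 0-1-1- [E]
  m14 ⊆ 0--110,0-1-1-
  m15 ⊆ -01111,0-1-1-
  m17 ⊆ -100-1 [E]
  m18 ⊆ -10-10,-1001-,01--1-
  m19 ⊆ -100-1,-1001-,01--1-
  m22 ⊆ -10-10,0--110,01--1-
  m23 ⊆ 01--1- [E]
  m26 ⊆ 0-1-1-,01--1-
  m27 ⊆ 0-1-1-,01--1-
  m28 ⊆ 0111-- [E]
  m29 ⊆ -11101,0111--
  m30 ⊆ 0--110,0-1-1-,01--1-,0111--
  m31 ⊆ 0-1-1-,01--1-,0111--
  m33 ⊆ 1-0001 [E]
  m36 ⊆ 1-0100,10-100
  m39 ⊆ 10-111 [E]
  m47 ⊆ -01111,10-111
  m50 ⊆ -10-10,-1001-
  m51 ⊆ -100-1,-1001-
  m54 ⊆ -10-10,1101-0
  m56 ⊆ 111000 [E]
  m61 ⊆ -11101 [E]
E = {-100-1, -11101, 0--110, 0-1-1-, 000000, 000101, 01--1-, 0111--, 1-0001, 10-111, 111000}

YES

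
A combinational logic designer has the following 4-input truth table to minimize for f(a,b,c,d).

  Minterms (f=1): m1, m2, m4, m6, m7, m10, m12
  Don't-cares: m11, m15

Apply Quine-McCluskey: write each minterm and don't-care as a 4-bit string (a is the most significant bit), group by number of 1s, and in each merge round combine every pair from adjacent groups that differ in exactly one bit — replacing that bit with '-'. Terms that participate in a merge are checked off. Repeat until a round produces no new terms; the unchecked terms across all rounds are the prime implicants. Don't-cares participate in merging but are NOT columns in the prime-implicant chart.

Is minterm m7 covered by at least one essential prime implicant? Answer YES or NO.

Round 0: 0001 0010✓ 0100✓ 0110✓ 0111✓ 1010✓ 1011✓ 1100✓ 1111✓
Round 1: -010 -100 -111 0-10 01-0 011- 1-11 101-
PIs = {-010, -100, -111, 0-10, 0001, 01-0, 011-, 1-11, 101-}
Coverage chart:
  m1: 0001 ←essential
  m2: -010,0-10
  m4: -100,01-0
  m6: 0-10,01-0,011-
  m7: -111,011-
  m10: -010,101-
  m12: -100 ←essential
Essential: -100, 0001

NO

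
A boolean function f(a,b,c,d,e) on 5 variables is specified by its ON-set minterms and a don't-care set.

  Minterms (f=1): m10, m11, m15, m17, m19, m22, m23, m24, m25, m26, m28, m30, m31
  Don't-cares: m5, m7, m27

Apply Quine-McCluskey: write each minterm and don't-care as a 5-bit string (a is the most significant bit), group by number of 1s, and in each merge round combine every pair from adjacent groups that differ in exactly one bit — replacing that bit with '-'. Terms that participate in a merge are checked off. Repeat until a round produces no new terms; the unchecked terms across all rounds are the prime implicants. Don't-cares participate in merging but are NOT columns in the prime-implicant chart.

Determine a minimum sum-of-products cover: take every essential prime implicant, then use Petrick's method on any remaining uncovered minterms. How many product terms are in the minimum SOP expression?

5

[col 0] 00101*, 00111*, 01010*, 01011*, 01111*, 10001*, 10011*, 10110*, 10111*, 11000*, 11001*, 11010*, 11011*, 11100*, 11110*, 11111*
[col 1] -0111*, -1010*, -1011*, -1111*, 0-111*, 001-1, 01-11*, 0101-*, 1-001*, 1-011*, 1-110*, 1-111*, 10-11*, 100-1*, 1011-*, 11-00*, 11-10*, 11-11*, 110-0*, 110-1*, 1100-*, 1101-*, 111-0*, 1111-*
[col 2] --111, -1-11, -101-, 1--11, 1-0-1, 1-11-, 11--0, 11-1-, 110--
Prime implicants: --111, -1-11, -101-, 001-1, 1--11, 1-0-1, 1-11-, 11--0, 11-1-, 110--
PI chart (minterm → PIs covering it):
  10 | -101-  (sole → essential)
  11 | -1-11,-101-
  15 | --111,-1-11
  17 | 1-0-1  (sole → essential)
  19 | 1--11,1-0-1
  22 | 1-11-  (sole → essential)
  23 | --111,1--11,1-11-
  24 | 11--0,110--
  25 | 1-0-1,110--
  26 | -101-,11--0,11-1-,110--
  28 | 11--0  (sole → essential)
  30 | 1-11-,11--0,11-1-
  31 | --111,-1-11,1--11,1-11-,11-1-
Essential prime implicants: -101-, 1-0-1, 1-11-, 11--0
Petrick residual → --111
Minimum SOP uses 5 PIs: cde + bc'd + ac'e + acd + abe'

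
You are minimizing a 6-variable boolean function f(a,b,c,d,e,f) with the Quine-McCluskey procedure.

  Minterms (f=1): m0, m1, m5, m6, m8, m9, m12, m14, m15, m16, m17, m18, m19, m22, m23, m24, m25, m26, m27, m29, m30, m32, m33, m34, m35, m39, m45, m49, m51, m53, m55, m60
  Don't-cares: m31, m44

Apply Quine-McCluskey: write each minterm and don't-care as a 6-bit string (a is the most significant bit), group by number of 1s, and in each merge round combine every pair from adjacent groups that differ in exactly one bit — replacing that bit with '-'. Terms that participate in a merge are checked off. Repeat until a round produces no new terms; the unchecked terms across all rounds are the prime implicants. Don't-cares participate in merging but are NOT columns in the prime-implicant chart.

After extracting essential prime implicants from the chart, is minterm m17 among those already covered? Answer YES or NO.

YES

size-2^0 implicants → 000000(✓)  000001(✓)  000101(✓)  000110(✓)  001000(✓)  001001(✓)  001100(✓)  001110(✓)  001111(✓)  010000(✓)  010001(✓)  010010(✓)  010011(✓)  010110(✓)  010111(✓)  011000(✓)  011001(✓)  011010(✓)  011011(✓)  011101(✓)  011110(✓)  011111(✓)  100000(✓)  100001(✓)  100010(✓)  100011(✓)  100111(✓)  101100(✓)  101101(✓)  110001(✓)  110011(✓)  110101(✓)  110111(✓)  111100(✓)
size-2^1 implicants → -00000(✓)  -00001(✓)  -01100  -10001(✓)  -10011(✓)  -10111(✓)  0-0000(✓)  0-0001(✓)  0-0110(✓)  0-1000(✓)  0-1001(✓)  0-1110(✓)  0-1111(✓)  00-000(✓)  00-001(✓)  00-110(✓)  000-01  00000-(✓)  001-00  00100-(✓)  0011-0  00111-(✓)  01-000(✓)  01-001(✓)  01-010(✓)  01-011(✓)  01-110(✓)  01-111(✓)  010-10(✓)  010-11(✓)  0100-0(✓)  0100-1(✓)  01000-(✓)  01001-(✓)  01011-(✓)  011-01(✓)  011-10(✓)  011-11(✓)  0110-0(✓)  0110-1(✓)  01100-(✓)  01101-(✓)  0111-1(✓)  01111-(✓)  1-0001(✓)  1-0011(✓)  1-0111(✓)  1-1100  100-11(✓)  1000-0(✓)  1000-1(✓)  10000-(✓)  10001-(✓)  10110-  110-01(✓)  110-11(✓)  1100-1(✓)  1101-1(✓)
size-2^2 implicants → --0001  -0000-  -10-11  -100-1  0--000(✓)  0--001(✓)  0--110  0-000-(✓)  0-100-(✓)  0-111-  00-00-(✓)  01--10(✓)  01--11(✓)  01-0-0(✓)  01-0-1(✓)  01-00-(✓)  01-01-(✓)  01-11-(✓)  010-1-(✓)  0100--(✓)  011--1  011-1-(✓)  0110--(✓)  1-0-11  1-00-1  1000--  110--1
size-2^3 implicants → 0--00-  01--1-  01-0--
Unchecked terms (primes): --0001, -0000-, -01100, -10-11, -100-1, 0--00-, 0--110, 0-111-, 000-01, 001-00, 0011-0, 01--1-, 01-0--, 011--1, 1-0-11, 1-00-1, 1-1100, 1000--, 10110-, 110--1
Minterm coverage:
  m0 ⊆ -0000-,0--00-
  m1 ⊆ --0001,-0000-,0--00-,000-01
  m5 ⊆ 000-01 [E]
  m6 ⊆ 0--110 [E]
  m8 ⊆ 0--00-,001-00
  m9 ⊆ 0--00- [E]
  m12 ⊆ -01100,001-00,0011-0
  m14 ⊆ 0--110,0-111-,0011-0
  m15 ⊆ 0-111- [E]
  m16 ⊆ 0--00-,01-0--
  m17 ⊆ --0001,-100-1,0--00-,01-0--
  m18 ⊆ 01--1-,01-0--
  m19 ⊆ -10-11,-100-1,01--1-,01-0--
  m22 ⊆ 0--110,01--1-
  m23 ⊆ -10-11,01--1-
  m24 ⊆ 0--00-,01-0--
  m25 ⊆ 0--00-,01-0--,011--1
  m26 ⊆ 01--1-,01-0--
  m27 ⊆ 01--1-,01-0--,011--1
  m29 ⊆ 011--1 [E]
  m30 ⊆ 0--110,0-111-,01--1-
  m32 ⊆ -0000-,1000--
  m33 ⊆ --0001,-0000-,1-00-1,1000--
  m34 ⊆ 1000-- [E]
  m35 ⊆ 1-0-11,1-00-1,1000--
  m39 ⊆ 1-0-11 [E]
  m45 ⊆ 10110- [E]
  m49 ⊆ --0001,-100-1,1-00-1,110--1
  m51 ⊆ -10-11,-100-1,1-0-11,1-00-1,110--1
  m53 ⊆ 110--1 [E]
  m55 ⊆ -10-11,1-0-11,110--1
  m60 ⊆ 1-1100 [E]
E = {0--00-, 0--110, 0-111-, 000-01, 011--1, 1-0-11, 1-1100, 1000--, 10110-, 110--1}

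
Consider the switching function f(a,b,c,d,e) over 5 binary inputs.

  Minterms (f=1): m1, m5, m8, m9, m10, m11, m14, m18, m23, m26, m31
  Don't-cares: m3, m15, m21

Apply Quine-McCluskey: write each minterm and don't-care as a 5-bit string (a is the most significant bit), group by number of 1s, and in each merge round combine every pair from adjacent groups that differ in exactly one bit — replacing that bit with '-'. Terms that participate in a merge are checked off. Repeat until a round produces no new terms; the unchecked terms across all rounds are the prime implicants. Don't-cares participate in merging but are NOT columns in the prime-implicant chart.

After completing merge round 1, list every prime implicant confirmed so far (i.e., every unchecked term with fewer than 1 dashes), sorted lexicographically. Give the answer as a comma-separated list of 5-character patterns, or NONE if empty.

Round 0: 00001✓ 00011✓ 00101✓ 01000✓ 01001✓ 01010✓ 01011✓ 01110✓ 01111✓ 10010✓ 10101✓ 10111✓ 11010✓ 11111✓
Round 1: -0101 -1010 -1111 0-001✓ 0-011✓ 00-01 000-1✓ 01-10✓ 01-11✓ 010-0✓ 010-1✓ 0100-✓ 0101-✓ 0111-✓ 1-010 1-111 101-1
Round 2: 0-0-1 01-1- 010--
PIs = {-0101, -1010, -1111, 0-0-1, 00-01, 01-1-, 010--, 1-010, 1-111, 101-1}

NONE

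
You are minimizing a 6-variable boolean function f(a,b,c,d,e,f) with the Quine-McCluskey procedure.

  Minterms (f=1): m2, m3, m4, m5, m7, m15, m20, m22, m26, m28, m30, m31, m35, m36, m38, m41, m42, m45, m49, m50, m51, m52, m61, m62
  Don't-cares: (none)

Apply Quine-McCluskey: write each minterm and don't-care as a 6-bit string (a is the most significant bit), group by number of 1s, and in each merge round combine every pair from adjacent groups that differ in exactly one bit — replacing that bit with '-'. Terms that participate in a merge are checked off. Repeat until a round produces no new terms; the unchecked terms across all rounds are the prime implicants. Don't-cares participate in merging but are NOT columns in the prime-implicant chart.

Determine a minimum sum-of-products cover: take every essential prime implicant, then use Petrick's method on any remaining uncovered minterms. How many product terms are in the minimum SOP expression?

14

size-2^0 implicants → 000010(✓)  000011(✓)  000100(✓)  000101(✓)  000111(✓)  001111(✓)  010100(✓)  010110(✓)  011010(✓)  011100(✓)  011110(✓)  011111(✓)  100011(✓)  100100(✓)  100110(✓)  101001(✓)  101010  101101(✓)  110001(✓)  110010(✓)  110011(✓)  110100(✓)  111101(✓)  111110(✓)
size-2^1 implicants → -00011  -00100(✓)  -10100(✓)  -11110  0-0100(✓)  0-1111  00-111  000-11  00001-  0001-1  00010-  01-100(✓)  01-110(✓)  0101-0(✓)  011-10  0111-0(✓)  01111-  1-0011  1-0100(✓)  1-1101  1001-0  101-01  1100-1  11001-
size-2^2 implicants → --0100  01-1-0
Unchecked terms (primes): --0100, -00011, -11110, 0-1111, 00-111, 000-11, 00001-, 0001-1, 00010-, 01-1-0, 011-10, 01111-, 1-0011, 1-1101, 1001-0, 101-01, 101010, 1100-1, 11001-
Minterm coverage:
  m2 ⊆ 00001- [E]
  m3 ⊆ -00011,000-11,00001-
  m4 ⊆ --0100,00010-
  m5 ⊆ 0001-1,00010-
  m7 ⊆ 00-111,000-11,0001-1
  m15 ⊆ 0-1111,00-111
  m20 ⊆ --0100,01-1-0
  m22 ⊆ 01-1-0 [E]
  m26 ⊆ 011-10 [E]
  m28 ⊆ 01-1-0 [E]
  m30 ⊆ -11110,01-1-0,011-10,01111-
  m31 ⊆ 0-1111,01111-
  m35 ⊆ -00011,1-0011
  m36 ⊆ --0100,1001-0
  m38 ⊆ 1001-0 [E]
  m41 ⊆ 101-01 [E]
  m42 ⊆ 101010 [E]
  m45 ⊆ 1-1101,101-01
  m49 ⊆ 1100-1 [E]
  m50 ⊆ 11001- [E]
  m51 ⊆ 1-0011,1100-1,11001-
  m52 ⊆ --0100 [E]
  m61 ⊆ 1-1101 [E]
  m62 ⊆ -11110 [E]
E = {--0100, -11110, 00001-, 01-1-0, 011-10, 1-1101, 1001-0, 101-01, 101010, 1100-1, 11001-}
Petrick residual → -00011, 0-1111, 0001-1
Cover = c'de'f' + b'c'd'ef + bcdef' + a'cdef + a'b'c'd'e + a'b'c'df + a'bdf' + a'bcef' + acde'f + ab'c'df' + ab'ce'f + ab'cd'ef' + abc'd'f + abc'd'e  |cover|=14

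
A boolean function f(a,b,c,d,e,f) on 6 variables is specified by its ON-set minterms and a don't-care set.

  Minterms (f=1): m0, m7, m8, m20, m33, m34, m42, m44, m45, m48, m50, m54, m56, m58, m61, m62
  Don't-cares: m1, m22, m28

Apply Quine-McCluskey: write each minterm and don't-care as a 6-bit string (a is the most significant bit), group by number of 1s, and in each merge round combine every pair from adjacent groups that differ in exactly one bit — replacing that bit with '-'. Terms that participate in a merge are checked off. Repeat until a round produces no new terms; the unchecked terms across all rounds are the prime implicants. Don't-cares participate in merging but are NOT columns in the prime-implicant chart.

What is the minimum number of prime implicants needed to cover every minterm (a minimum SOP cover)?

Round 0: 000000✓ 000001✓ 000111 001000✓ 010100✓ 010110✓ 011100✓ 100001✓ 100010✓ 101010✓ 101100✓ 101101✓ 110000✓ 110010✓ 110110✓ 111000✓ 111010✓ 111101✓ 111110✓
Round 1: -00001 -10110 00-000 00000- 01-100 0101-0 1-0010✓ 1-1010✓ 1-1101 10-010✓ 10110- 11-000✓ 11-010✓ 11-110✓ 110-10✓ 1100-0✓ 111-10✓ 1110-0✓
Round 2: 1--010 11--10 11-0-0
PIs = {-00001, -10110, 00-000, 00000-, 000111, 01-100, 0101-0, 1--010, 1-1101, 10110-, 11--10, 11-0-0}
Coverage chart:
  m0: 00-000,00000-
  m7: 000111 ←essential
  m8: 00-000 ←essential
  m20: 01-100,0101-0
  m33: -00001 ←essential
  m34: 1--010 ←essential
  m42: 1--010 ←essential
  m44: 10110- ←essential
  m45: 1-1101,10110-
  m48: 11-0-0 ←essential
  m50: 1--010,11--10,11-0-0
  m54: -10110,11--10
  m56: 11-0-0 ←essential
  m58: 1--010,11--10,11-0-0
  m61: 1-1101 ←essential
  m62: 11--10 ←essential
Essential: -00001, 00-000, 000111, 1--010, 1-1101, 10110-, 11--10, 11-0-0
Petrick residual → 01-100
Min cover (9 terms): b'c'd'e'f + a'b'd'e'f' + a'b'c'def + a'bde'f' + ad'ef' + acde'f + ab'cde' + abef' + abd'f'

9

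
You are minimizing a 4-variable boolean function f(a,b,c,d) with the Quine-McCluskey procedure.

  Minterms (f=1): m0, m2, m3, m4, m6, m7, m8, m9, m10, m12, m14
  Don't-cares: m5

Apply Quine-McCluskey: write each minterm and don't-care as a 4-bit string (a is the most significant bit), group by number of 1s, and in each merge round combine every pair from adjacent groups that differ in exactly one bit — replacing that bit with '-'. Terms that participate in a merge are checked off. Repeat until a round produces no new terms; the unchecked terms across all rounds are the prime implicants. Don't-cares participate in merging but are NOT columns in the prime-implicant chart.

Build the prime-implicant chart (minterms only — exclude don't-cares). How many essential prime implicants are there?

[col 0] 0000*, 0010*, 0011*, 0100*, 0101*, 0110*, 0111*, 1000*, 1001*, 1010*, 1100*, 1110*
[col 1] -000*, -010*, -100*, -110*, 0-00*, 0-10*, 0-11*, 00-0*, 001-*, 01-0*, 01-1*, 010-*, 011-*, 1-00*, 1-10*, 10-0*, 100-, 11-0*
[col 2] --00*, --10*, -0-0*, -1-0*, 0--0*, 0-1-, 01--, 1--0*
[col 3] ---0
Prime implicants: ---0, 0-1-, 01--, 100-
PI chart (minterm → PIs covering it):
  0 | ---0  (sole → essential)
  2 | ---0,0-1-
  3 | 0-1-  (sole → essential)
  4 | ---0,01--
  6 | ---0,0-1-,01--
  7 | 0-1-,01--
  8 | ---0,100-
  9 | 100-  (sole → essential)
  10 | ---0  (sole → essential)
  12 | ---0  (sole → essential)
  14 | ---0  (sole → essential)
Essential prime implicants: ---0, 0-1-, 100-

3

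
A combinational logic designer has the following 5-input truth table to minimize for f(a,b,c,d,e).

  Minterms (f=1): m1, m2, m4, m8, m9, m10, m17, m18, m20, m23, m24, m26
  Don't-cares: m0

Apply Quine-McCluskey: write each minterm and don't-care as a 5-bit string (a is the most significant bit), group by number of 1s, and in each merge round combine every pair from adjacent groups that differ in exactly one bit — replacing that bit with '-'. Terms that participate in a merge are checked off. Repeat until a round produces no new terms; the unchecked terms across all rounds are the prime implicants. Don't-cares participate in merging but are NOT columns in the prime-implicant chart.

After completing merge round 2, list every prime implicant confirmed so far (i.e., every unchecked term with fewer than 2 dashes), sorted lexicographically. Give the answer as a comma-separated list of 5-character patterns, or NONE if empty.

-0001, -0100, 00-00, 10111

size-2^0 implicants → 00000(✓)  00001(✓)  00010(✓)  00100(✓)  01000(✓)  01001(✓)  01010(✓)  10001(✓)  10010(✓)  10100(✓)  10111  11000(✓)  11010(✓)
size-2^1 implicants → -0001  -0010(✓)  -0100  -1000(✓)  -1010(✓)  0-000(✓)  0-001(✓)  0-010(✓)  00-00  000-0(✓)  0000-(✓)  010-0(✓)  0100-(✓)  1-010(✓)  110-0(✓)
size-2^2 implicants → --010  -10-0  0-0-0  0-00-
Unchecked terms (primes): --010, -0001, -0100, -10-0, 0-0-0, 0-00-, 00-00, 10111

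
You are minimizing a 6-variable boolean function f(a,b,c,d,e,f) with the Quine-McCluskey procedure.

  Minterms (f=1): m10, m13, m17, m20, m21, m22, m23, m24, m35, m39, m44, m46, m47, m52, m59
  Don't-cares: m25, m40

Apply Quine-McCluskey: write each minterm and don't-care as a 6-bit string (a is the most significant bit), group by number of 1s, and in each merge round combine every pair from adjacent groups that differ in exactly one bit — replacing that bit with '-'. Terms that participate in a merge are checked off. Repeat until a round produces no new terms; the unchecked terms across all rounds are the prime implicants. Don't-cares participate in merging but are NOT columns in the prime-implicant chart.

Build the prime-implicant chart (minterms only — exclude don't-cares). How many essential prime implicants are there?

[col 0] 001010, 001101, 010001*, 010100*, 010101*, 010110*, 010111*, 011000*, 011001*, 100011*, 100111*, 101000*, 101100*, 101110*, 101111*, 110100*, 111011
[col 1] -10100, 01-001, 010-01, 0101-0*, 0101-1*, 01010-*, 01011-*, 01100-, 10-111, 100-11, 101-00, 1011-0, 10111-
[col 2] 0101--
Prime implicants: -10100, 001010, 001101, 01-001, 010-01, 0101--, 01100-, 10-111, 100-11, 101-00, 1011-0, 10111-, 111011
PI chart (minterm → PIs covering it):
  10 | 001010  (sole → essential)
  13 | 001101  (sole → essential)
  17 | 01-001,010-01
  20 | -10100,0101--
  21 | 010-01,0101--
  22 | 0101--  (sole → essential)
  23 | 0101--  (sole → essential)
  24 | 01100-  (sole → essential)
  35 | 100-11  (sole → essential)
  39 | 10-111,100-11
  44 | 101-00,1011-0
  46 | 1011-0,10111-
  47 | 10-111,10111-
  52 | -10100  (sole → essential)
  59 | 111011  (sole → essential)
Essential prime implicants: -10100, 001010, 001101, 0101--, 01100-, 100-11, 111011

7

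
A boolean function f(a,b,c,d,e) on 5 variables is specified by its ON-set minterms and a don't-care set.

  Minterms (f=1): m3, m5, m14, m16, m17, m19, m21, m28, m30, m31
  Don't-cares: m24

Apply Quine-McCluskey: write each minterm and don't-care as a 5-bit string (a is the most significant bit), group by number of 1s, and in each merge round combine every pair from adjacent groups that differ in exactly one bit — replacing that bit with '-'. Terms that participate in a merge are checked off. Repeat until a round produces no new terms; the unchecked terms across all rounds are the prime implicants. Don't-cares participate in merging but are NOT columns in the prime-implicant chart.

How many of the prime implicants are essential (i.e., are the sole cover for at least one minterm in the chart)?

[col 0] 00011*, 00101*, 01110*, 10000*, 10001*, 10011*, 10101*, 11000*, 11100*, 11110*, 11111*
[col 1] -0011, -0101, -1110, 1-000, 10-01, 100-1, 1000-, 11-00, 111-0, 1111-
Prime implicants: -0011, -0101, -1110, 1-000, 10-01, 100-1, 1000-, 11-00, 111-0, 1111-
PI chart (minterm → PIs covering it):
  3 | -0011  (sole → essential)
  5 | -0101  (sole → essential)
  14 | -1110  (sole → essential)
  16 | 1-000,1000-
  17 | 10-01,100-1,1000-
  19 | -0011,100-1
  21 | -0101,10-01
  28 | 11-00,111-0
  30 | -1110,111-0,1111-
  31 | 1111-  (sole → essential)
Essential prime implicants: -0011, -0101, -1110, 1111-

4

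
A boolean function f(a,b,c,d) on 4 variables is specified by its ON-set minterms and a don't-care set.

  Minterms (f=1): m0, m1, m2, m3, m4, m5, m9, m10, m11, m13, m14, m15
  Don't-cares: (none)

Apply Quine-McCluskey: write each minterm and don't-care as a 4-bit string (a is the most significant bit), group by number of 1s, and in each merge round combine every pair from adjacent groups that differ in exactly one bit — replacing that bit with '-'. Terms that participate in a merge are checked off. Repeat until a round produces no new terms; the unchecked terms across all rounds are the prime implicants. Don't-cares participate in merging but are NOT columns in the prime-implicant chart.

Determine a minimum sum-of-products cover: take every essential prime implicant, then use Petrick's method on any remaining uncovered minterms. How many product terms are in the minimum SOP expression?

4

[col 0] 0000*, 0001*, 0010*, 0011*, 0100*, 0101*, 1001*, 1010*, 1011*, 1101*, 1110*, 1111*
[col 1] -001*, -010*, -011*, -101*, 0-00*, 0-01*, 00-0*, 00-1*, 000-*, 001-*, 010-*, 1-01*, 1-10*, 1-11*, 10-1*, 101-*, 11-1*, 111-*
[col 2] --01, -0-1, -01-, 0-0-, 00--, 1--1, 1-1-
Prime implicants: --01, -0-1, -01-, 0-0-, 00--, 1--1, 1-1-
PI chart (minterm → PIs covering it):
  0 | 0-0-,00--
  1 | --01,-0-1,0-0-,00--
  2 | -01-,00--
  3 | -0-1,-01-,00--
  4 | 0-0-  (sole → essential)
  5 | --01,0-0-
  9 | --01,-0-1,1--1
  10 | -01-,1-1-
  11 | -0-1,-01-,1--1,1-1-
  13 | --01,1--1
  14 | 1-1-  (sole → essential)
  15 | 1--1,1-1-
Essential prime implicants: 0-0-, 1-1-
Petrick residual → --01, -01-
Minimum SOP uses 4 PIs: c'd + b'c + a'c' + ac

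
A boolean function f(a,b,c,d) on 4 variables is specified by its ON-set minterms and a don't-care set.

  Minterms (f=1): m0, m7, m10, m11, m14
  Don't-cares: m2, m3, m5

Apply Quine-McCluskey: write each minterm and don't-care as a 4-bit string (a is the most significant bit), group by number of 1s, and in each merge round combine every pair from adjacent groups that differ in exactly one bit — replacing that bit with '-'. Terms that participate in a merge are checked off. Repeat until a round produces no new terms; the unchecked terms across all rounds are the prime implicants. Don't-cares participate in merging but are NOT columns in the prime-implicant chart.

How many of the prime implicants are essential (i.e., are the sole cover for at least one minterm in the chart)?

[col 0] 0000*, 0010*, 0011*, 0101*, 0111*, 1010*, 1011*, 1110*
[col 1] -010*, -011*, 0-11, 00-0, 001-*, 01-1, 1-10, 101-*
[col 2] -01-
Prime implicants: -01-, 0-11, 00-0, 01-1, 1-10
PI chart (minterm → PIs covering it):
  0 | 00-0  (sole → essential)
  7 | 0-11,01-1
  10 | -01-,1-10
  11 | -01-  (sole → essential)
  14 | 1-10  (sole → essential)
Essential prime implicants: -01-, 00-0, 1-10

3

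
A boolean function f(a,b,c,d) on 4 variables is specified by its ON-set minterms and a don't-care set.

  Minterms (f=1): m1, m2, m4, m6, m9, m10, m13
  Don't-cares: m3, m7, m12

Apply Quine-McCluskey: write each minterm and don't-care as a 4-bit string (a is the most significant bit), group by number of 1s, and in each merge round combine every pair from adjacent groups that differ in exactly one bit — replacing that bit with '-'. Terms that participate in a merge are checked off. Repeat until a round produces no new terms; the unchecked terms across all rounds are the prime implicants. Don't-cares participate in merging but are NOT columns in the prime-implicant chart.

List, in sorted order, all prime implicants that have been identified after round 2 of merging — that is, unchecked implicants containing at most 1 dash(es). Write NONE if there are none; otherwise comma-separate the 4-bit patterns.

[col 0] 0001*, 0010*, 0011*, 0100*, 0110*, 0111*, 1001*, 1010*, 1100*, 1101*
[col 1] -001, -010, -100, 0-10*, 0-11*, 00-1, 001-*, 01-0, 011-*, 1-01, 110-
[col 2] 0-1-
Prime implicants: -001, -010, -100, 0-1-, 00-1, 01-0, 1-01, 110-

-001, -010, -100, 00-1, 01-0, 1-01, 110-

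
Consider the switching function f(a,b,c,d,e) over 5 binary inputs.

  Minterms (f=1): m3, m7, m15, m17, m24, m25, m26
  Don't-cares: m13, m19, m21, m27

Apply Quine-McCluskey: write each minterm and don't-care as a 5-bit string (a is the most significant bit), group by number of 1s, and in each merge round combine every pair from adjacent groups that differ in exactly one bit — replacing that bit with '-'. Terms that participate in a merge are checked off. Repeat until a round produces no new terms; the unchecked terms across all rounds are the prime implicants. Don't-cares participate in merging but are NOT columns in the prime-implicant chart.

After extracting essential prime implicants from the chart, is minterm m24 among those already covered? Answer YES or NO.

size-2^0 implicants → 00011(✓)  00111(✓)  01101(✓)  01111(✓)  10001(✓)  10011(✓)  10101(✓)  11000(✓)  11001(✓)  11010(✓)  11011(✓)
size-2^1 implicants → -0011  0-111  00-11  011-1  1-001(✓)  1-011(✓)  10-01  100-1(✓)  110-0(✓)  110-1(✓)  1100-(✓)  1101-(✓)
size-2^2 implicants → 1-0-1  110--
Unchecked terms (primes): -0011, 0-111, 00-11, 011-1, 1-0-1, 10-01, 110--
Minterm coverage:
  m3 ⊆ -0011,00-11
  m7 ⊆ 0-111,00-11
  m15 ⊆ 0-111,011-1
  m17 ⊆ 1-0-1,10-01
  m24 ⊆ 110-- [E]
  m25 ⊆ 1-0-1,110--
  m26 ⊆ 110-- [E]
E = {110--}

YES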